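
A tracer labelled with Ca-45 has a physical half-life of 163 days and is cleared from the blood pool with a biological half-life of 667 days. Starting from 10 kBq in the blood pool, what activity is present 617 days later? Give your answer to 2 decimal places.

1/t_eff = 1/t_phys + 1/t_biol = 1/163 + 1/667 = 0.0076342 per day.
t_eff = 163 × 667 / (163 + 667) ≈ 130.99 days.
Remaining = 10 × (1/2)^(617/130.99) = 10 × (1/2)^4.7103 ≈ 0.38199 kBq.

0.38 kBq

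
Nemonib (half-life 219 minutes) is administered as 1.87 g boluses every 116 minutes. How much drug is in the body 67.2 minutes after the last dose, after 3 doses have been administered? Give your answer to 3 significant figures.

The 3 doses were given 299.2, 183.2, 67.2 minutes ago.
Total = 1.87·(1/2)^(299.2/219) + 1.87·(1/2)^(183.2/219) + 1.87·(1/2)^(67.2/219)
      = 0.72539 + 1.0472 + 1.5117 ≈ 3.2843 g.

3.28 g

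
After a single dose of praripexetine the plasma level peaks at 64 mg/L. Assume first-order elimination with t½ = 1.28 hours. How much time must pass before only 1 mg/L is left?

7.68 hours

1/64 = 1/64, so 6 half-lives have elapsed.
t = 6 × 1.28 = 7.68 hours.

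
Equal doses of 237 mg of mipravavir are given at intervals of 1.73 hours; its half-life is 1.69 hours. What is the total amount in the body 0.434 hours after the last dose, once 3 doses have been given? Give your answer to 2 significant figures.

The 3 doses were given 3.894, 2.164, 0.434 hours ago.
Total = 237·(1/2)^(3.894/1.69) + 237·(1/2)^(2.164/1.69) + 237·(1/2)^(0.434/1.69)
      = 47.988 + 97.564 + 198.35 ≈ 343.91 mg.

340 mg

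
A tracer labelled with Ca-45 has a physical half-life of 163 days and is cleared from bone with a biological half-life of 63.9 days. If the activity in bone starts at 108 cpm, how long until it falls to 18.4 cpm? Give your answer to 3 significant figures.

1/t_eff = 1/t_phys + 1/t_biol = 1/163 + 1/63.9 = 0.021784 per day.
t_eff = 163 × 63.9 / (163 + 63.9) ≈ 45.904 days.
n = log₂(108/18.4) ≈ 2.5533; t = 2.5533 × 45.904 ≈ 117.21 days.

117 days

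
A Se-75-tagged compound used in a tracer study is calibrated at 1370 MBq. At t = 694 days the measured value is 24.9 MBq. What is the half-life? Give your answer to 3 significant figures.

A/A₀ = 24.9/1370 ≈ 0.018175.
n = log₂(55.02) ≈ 5.7819 half-lives elapsed in 694 days.
t½ = 694/5.7819 ≈ 120.03 days.

120 days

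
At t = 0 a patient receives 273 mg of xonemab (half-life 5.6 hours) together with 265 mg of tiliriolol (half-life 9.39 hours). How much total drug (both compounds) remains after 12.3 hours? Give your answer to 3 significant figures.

xonemab: 273 × (1/2)^(12.3/5.6) = 273 × (1/2)^2.1964 ≈ 59.562 mg.
tiliriolol: 265 × (1/2)^(12.3/9.39) = 265 × (1/2)^1.3099 ≈ 106.89 mg.
Total = 59.562 + 106.89 ≈ 166.45 mg.

166 mg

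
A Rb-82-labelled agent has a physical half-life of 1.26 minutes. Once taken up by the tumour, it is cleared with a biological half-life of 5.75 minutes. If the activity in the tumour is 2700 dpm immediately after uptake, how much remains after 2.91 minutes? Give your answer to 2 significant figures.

1/t_eff = 1/t_phys + 1/t_biol = 1/1.26 + 1/5.75 = 0.96756 per minute.
t_eff = 1.26 × 5.75 / (1.26 + 5.75) ≈ 1.0335 minutes.
Remaining = 2700 × (1/2)^(2.91/1.0335) = 2700 × (1/2)^2.8156 ≈ 383.51 dpm.

380 dpm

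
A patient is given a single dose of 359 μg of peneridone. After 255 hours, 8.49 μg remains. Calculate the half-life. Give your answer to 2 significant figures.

47 hours

A/A₀ = 8.49/359 ≈ 0.023649.
n = log₂(42.285) ≈ 5.4021 half-lives elapsed in 255 hours.
t½ = 255/5.4021 ≈ 47.204 hours.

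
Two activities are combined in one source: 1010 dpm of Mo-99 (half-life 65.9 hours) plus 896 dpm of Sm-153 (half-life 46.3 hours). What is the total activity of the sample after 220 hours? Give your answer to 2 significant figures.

Mo-99: 1010 × (1/2)^(220/65.9) = 1010 × (1/2)^3.3384 ≈ 99.854 dpm.
Sm-153: 896 × (1/2)^(220/46.3) = 896 × (1/2)^4.7516 ≈ 33.26 dpm.
Total = 99.854 + 33.26 ≈ 133.11 dpm.

130 dpm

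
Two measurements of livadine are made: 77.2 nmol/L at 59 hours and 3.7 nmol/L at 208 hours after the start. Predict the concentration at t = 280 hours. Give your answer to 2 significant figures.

0.85 nmol/L

Over Δt = 208 − 59 = 149 hours, the level fell by a factor of 77.2/3.7 ≈ 20.865.
n = log₂(20.865) ≈ 4.383 half-lives, so t½ = 149/4.383 ≈ 33.995 hours.
From t = 208 to t = 280: 3.7 × (1/2)^((280−208)/33.995) ≈ 0.85238 nmol/L.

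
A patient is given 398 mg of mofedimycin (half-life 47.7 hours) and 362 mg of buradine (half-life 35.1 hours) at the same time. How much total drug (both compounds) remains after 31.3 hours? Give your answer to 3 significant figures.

mofedimycin: 398 × (1/2)^(31.3/47.7) = 398 × (1/2)^0.65618 ≈ 252.55 mg.
buradine: 362 × (1/2)^(31.3/35.1) = 362 × (1/2)^0.89174 ≈ 195.11 mg.
Total = 252.55 + 195.11 ≈ 447.66 mg.

448 mg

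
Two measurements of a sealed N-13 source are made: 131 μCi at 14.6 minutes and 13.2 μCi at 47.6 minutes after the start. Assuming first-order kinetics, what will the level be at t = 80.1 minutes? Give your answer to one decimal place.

1.4 μCi

Over Δt = 47.6 − 14.6 = 33 minutes, the level fell by a factor of 131/13.2 ≈ 9.9242.
n = log₂(9.9242) ≈ 3.311 half-lives, so t½ = 33/3.311 ≈ 9.9669 minutes.
From t = 47.6 to t = 80.1: 13.2 × (1/2)^((80.1−47.6)/9.9669) ≈ 1.3771 μCi.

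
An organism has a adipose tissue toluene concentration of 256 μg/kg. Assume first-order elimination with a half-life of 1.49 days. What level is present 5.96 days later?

16 μg/kg

Elapsed time is 4 half-lives (5.96/1.49).
Each half-life halves the amount: 256 × (1/2)^4 = 256/16 = 16 μg/kg.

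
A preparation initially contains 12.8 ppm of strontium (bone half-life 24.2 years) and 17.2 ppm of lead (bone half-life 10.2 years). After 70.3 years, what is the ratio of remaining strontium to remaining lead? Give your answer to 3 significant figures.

strontium: 12.8 × (1/2)^(70.3/24.2) = 12.8 × (1/2)^2.905 ≈ 1.709 ppm.
lead: 17.2 × (1/2)^(70.3/10.2) = 17.2 × (1/2)^6.8922 ≈ 0.1448 ppm.
Ratio ≈ 1.709 / 0.1448 ≈ 11.802.

11.8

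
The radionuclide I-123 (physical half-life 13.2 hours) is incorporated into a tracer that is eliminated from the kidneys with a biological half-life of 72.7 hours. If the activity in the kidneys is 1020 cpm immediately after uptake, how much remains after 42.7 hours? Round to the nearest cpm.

72 cpm

1/t_eff = 1/t_phys + 1/t_biol = 1/13.2 + 1/72.7 = 0.089513 per hour.
t_eff = 13.2 × 72.7 / (13.2 + 72.7) ≈ 11.172 hours.
Remaining = 1020 × (1/2)^(42.7/11.172) = 1020 × (1/2)^3.8222 ≈ 72.112 cpm.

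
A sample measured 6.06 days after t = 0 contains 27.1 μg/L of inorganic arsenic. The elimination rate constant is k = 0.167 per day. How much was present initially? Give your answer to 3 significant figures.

74.6 μg/L

t½ = ln 2 / k = 0.69315 / 0.167 ≈ 4.1506 days.
Number of half-lives elapsed: n = 6.06/4.1506 ≈ 1.46.
A₀ = A × 2^n = 27.1 × 2^1.46 = 27.1 × 2.7512 ≈ 74.556 μg/L.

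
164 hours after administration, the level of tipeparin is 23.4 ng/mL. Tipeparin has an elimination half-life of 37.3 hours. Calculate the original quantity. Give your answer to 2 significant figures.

490 ng/mL

Number of half-lives elapsed: n = 164/37.3 ≈ 4.3968.
A₀ = A × 2^n = 23.4 × 2^4.3968 = 23.4 × 21.065 ≈ 492.92 ng/mL.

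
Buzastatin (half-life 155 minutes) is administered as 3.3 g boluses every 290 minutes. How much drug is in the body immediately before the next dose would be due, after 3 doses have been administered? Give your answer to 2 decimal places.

The 3 doses were given 870, 580, 290 minutes ago.
Total = 3.3·(1/2)^(870/155) + 3.3·(1/2)^(580/155) + 3.3·(1/2)^(290/155)
      = 0.067431 + 0.24665 + 0.90219 ≈ 1.2163 g.

1.22 g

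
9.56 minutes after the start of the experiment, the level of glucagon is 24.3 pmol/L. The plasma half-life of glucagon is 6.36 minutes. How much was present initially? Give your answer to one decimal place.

Number of half-lives elapsed: n = 9.56/6.36 ≈ 1.5031.
A₀ = A × 2^n = 24.3 × 2^1.5031 = 24.3 × 2.8346 ≈ 68.881 pmol/L.

68.9 pmol/L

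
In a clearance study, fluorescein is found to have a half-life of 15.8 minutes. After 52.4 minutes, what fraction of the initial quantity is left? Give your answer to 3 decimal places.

n = 52.4/15.8 ≈ 3.3165 half-lives.
Fraction remaining = (1/2)^3.3165 ≈ 0.10038.

0.100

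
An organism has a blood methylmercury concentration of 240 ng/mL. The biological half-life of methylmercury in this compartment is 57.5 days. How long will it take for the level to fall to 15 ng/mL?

230 days

15/240 = 1/16, so 4 half-lives have elapsed.
t = 4 × 57.5 = 230 days.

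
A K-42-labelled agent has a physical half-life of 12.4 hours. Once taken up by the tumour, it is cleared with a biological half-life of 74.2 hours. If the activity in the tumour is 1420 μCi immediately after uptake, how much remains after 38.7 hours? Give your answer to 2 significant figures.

1/t_eff = 1/t_phys + 1/t_biol = 1/12.4 + 1/74.2 = 0.094122 per hour.
t_eff = 12.4 × 74.2 / (12.4 + 74.2) ≈ 10.624 hours.
Remaining = 1420 × (1/2)^(38.7/10.624) = 1420 × (1/2)^3.6425 ≈ 113.7 μCi.

110 μCi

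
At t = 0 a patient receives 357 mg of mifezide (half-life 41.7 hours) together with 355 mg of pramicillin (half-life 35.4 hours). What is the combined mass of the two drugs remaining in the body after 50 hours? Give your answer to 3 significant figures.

289 mg

mifezide: 357 × (1/2)^(50/41.7) = 357 × (1/2)^1.199 ≈ 155.5 mg.
pramicillin: 355 × (1/2)^(50/35.4) = 355 × (1/2)^1.4124 ≈ 133.37 mg.
Total = 155.5 + 133.37 ≈ 288.86 mg.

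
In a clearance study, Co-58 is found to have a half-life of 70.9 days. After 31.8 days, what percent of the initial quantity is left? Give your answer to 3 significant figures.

73.3%

n = 31.8/70.9 ≈ 0.44852 half-lives.
Fraction remaining = (1/2)^0.44852 ≈ 0.73279, i.e. 73.279%.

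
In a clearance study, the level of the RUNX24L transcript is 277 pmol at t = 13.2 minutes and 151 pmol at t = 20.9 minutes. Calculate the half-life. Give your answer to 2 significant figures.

Over Δt = 20.9 − 13.2 = 7.7 minutes, the level fell by a factor of 277/151 ≈ 1.8344.
n = log₂(1.8344) ≈ 0.87534 half-lives, so t½ = 7.7/0.87534 ≈ 8.7966 minutes.

8.8 minutes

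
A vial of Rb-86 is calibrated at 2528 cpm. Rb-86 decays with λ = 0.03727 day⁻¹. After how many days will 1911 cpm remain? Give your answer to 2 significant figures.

7.5 days

t½ = ln 2 / λ = 0.69315 / 0.03727 ≈ 18.598 days.
Fraction remaining = 1911/2528 ≈ 0.75593.
n = log₂(2528/1911) = ln(1.3229)/ln 2 ≈ 0.40367 half-lives.
t = n × t½ = 0.40367 × 18.598 ≈ 7.5074 days.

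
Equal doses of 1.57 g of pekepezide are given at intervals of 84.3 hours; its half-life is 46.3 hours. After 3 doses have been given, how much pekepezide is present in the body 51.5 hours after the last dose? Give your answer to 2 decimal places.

0.99 g

The 3 doses were given 220.1, 135.8, 51.5 hours ago.
Total = 1.57·(1/2)^(220.1/46.3) + 1.57·(1/2)^(135.8/46.3) + 1.57·(1/2)^(51.5/46.3)
      = 0.058193 + 0.20557 + 0.72621 ≈ 0.98997 g.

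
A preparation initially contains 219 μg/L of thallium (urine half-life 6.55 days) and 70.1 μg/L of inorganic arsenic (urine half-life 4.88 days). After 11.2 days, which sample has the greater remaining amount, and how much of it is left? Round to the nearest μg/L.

thallium: 219 × (1/2)^1.7099 ≈ 66.943 μg/L.
inorganic arsenic: 70.1 × (1/2)^2.2951 ≈ 14.283 μg/L.
Thallium has more remaining, at ≈ 66.943 μg/L.

thallium, 67 μg/L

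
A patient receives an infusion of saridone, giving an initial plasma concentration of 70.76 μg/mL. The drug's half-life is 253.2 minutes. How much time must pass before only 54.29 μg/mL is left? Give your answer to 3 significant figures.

Fraction remaining = 54.29/70.76 ≈ 0.76724.
n = log₂(70.76/54.29) = ln(1.3034)/ln 2 ≈ 0.38225 half-lives.
t = n × t½ = 0.38225 × 253.2 ≈ 96.785 minutes.

96.8 minutes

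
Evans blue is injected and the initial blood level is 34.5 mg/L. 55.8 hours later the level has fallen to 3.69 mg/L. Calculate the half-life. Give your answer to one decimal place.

17.3 hours

A/A₀ = 3.69/34.5 ≈ 0.10696.
n = log₂(9.3496) ≈ 3.2249 half-lives elapsed in 55.8 hours.
t½ = 55.8/3.2249 ≈ 17.303 hours.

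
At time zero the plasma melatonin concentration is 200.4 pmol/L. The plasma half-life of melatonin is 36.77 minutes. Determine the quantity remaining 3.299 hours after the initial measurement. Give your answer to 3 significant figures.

4.80 pmol/L

Convert the elapsed time: 3.299 hours = 197.94 minutes.
Number of half-lives: n = 197.94/36.77 ≈ 5.3832.
Remaining = 200.4 × (1/2)^5.3832 = 200.4 × 0.023961 ≈ 4.8017 pmol/L.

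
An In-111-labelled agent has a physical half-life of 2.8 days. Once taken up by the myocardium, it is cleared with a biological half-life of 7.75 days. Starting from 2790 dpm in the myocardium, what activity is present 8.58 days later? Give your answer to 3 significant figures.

1/t_eff = 1/t_phys + 1/t_biol = 1/2.8 + 1/7.75 = 0.48618 per day.
t_eff = 2.8 × 7.75 / (2.8 + 7.75) ≈ 2.0569 days.
Remaining = 2790 × (1/2)^(8.58/2.0569) = 2790 × (1/2)^4.1714 ≈ 154.84 dpm.

155 dpm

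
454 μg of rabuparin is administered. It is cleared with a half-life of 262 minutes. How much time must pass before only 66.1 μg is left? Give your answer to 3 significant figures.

728 minutes

Fraction remaining = 66.1/454 ≈ 0.14559.
n = log₂(454/66.1) = ln(6.8684)/ln 2 ≈ 2.78 half-lives.
t = n × t½ = 2.78 × 262 ≈ 728.35 minutes.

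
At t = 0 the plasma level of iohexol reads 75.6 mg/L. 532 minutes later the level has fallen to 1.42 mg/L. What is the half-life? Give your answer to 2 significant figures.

93 minutes

A/A₀ = 1.42/75.6 ≈ 0.018783.
n = log₂(53.239) ≈ 5.7344 half-lives elapsed in 532 minutes.
t½ = 532/5.7344 ≈ 92.773 minutes.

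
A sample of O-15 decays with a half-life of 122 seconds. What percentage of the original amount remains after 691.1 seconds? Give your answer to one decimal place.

n = 691.1/122 ≈ 5.6648 half-lives.
Fraction remaining = (1/2)^5.6648 ≈ 0.019712, i.e. 1.9712%.

2.0%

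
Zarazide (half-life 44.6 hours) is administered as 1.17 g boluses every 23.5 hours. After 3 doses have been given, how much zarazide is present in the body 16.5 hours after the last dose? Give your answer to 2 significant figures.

The 3 doses were given 63.5, 40, 16.5 hours ago.
Total = 1.17·(1/2)^(63.5/44.6) + 1.17·(1/2)^(40/44.6) + 1.17·(1/2)^(16.5/44.6)
      = 0.4361 + 0.62835 + 0.90535 ≈ 1.9698 g.

2.0 g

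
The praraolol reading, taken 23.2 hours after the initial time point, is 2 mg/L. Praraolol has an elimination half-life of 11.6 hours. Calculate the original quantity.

Number of half-lives elapsed: n = 23.2/11.6 ≈ 2.
A₀ = A × 2^n = 2 × 2^2 = 2 × 4 ≈ 8 mg/L.

8 mg/L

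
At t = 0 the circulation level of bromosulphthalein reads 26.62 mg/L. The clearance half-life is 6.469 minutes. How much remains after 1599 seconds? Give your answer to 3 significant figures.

Convert the elapsed time: 1599 seconds = 26.65 minutes.
Number of half-lives: n = 26.65/6.469 ≈ 4.1196.
Remaining = 26.62 × (1/2)^4.1196 = 26.62 × 0.057526 ≈ 1.5313 mg/L.

1.53 mg/L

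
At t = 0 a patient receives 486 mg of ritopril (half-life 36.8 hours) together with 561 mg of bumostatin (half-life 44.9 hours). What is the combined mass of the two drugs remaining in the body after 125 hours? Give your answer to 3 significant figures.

128 mg

ritopril: 486 × (1/2)^(125/36.8) = 486 × (1/2)^3.3967 ≈ 46.144 mg.
bumostatin: 561 × (1/2)^(125/44.9) = 561 × (1/2)^2.784 ≈ 81.453 mg.
Total = 46.144 + 81.453 ≈ 127.6 mg.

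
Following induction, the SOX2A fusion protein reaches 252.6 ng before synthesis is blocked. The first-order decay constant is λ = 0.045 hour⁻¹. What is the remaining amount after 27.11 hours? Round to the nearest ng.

75 ng

t½ = ln 2 / λ = 0.69315 / 0.045 ≈ 15.403 hours.
Number of half-lives: n = 27.11/15.403 ≈ 1.76.
Remaining = 252.6 × (1/2)^1.76 = 252.6 × 0.29524 ≈ 74.579 ng.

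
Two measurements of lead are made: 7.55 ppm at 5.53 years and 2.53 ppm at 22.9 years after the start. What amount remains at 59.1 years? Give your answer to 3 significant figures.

Over Δt = 22.9 − 5.53 = 17.37 years, the level fell by a factor of 7.55/2.53 ≈ 2.9842.
n = log₂(2.9842) ≈ 1.5773 half-lives, so t½ = 17.37/1.5773 ≈ 11.012 years.
From t = 22.9 to t = 59.1: 2.53 × (1/2)^((59.1−22.9)/11.012) ≈ 0.25915 ppm.

0.259 ppm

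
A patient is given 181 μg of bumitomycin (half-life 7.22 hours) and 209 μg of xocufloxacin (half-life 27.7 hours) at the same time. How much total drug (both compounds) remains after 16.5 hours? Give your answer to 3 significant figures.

175 μg

bumitomycin: 181 × (1/2)^(16.5/7.22) = 181 × (1/2)^2.2853 ≈ 37.13 μg.
xocufloxacin: 209 × (1/2)^(16.5/27.7) = 209 × (1/2)^0.59567 ≈ 138.3 μg.
Total = 37.13 + 138.3 ≈ 175.43 μg.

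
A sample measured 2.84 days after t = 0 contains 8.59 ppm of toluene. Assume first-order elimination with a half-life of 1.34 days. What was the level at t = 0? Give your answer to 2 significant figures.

Number of half-lives elapsed: n = 2.84/1.34 ≈ 2.1194.
A₀ = A × 2^n = 8.59 × 2^2.1194 = 8.59 × 4.3451 ≈ 37.325 ppm.

37 ppm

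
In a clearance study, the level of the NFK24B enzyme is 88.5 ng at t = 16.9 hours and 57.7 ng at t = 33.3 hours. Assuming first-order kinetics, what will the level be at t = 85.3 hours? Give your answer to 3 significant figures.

14.9 ng

Over Δt = 33.3 − 16.9 = 16.4 hours, the level fell by a factor of 88.5/57.7 ≈ 1.5338.
n = log₂(1.5338) ≈ 0.61711 half-lives, so t½ = 16.4/0.61711 ≈ 26.576 hours.
From t = 33.3 to t = 85.3: 57.7 × (1/2)^((85.3−33.3)/26.576) ≈ 14.865 ng.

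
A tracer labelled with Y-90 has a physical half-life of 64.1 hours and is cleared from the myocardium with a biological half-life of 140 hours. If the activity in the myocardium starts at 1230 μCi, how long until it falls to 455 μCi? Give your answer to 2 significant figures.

63 hours

1/t_eff = 1/t_phys + 1/t_biol = 1/64.1 + 1/140 = 0.022743 per hour.
t_eff = 64.1 × 140 / (64.1 + 140) ≈ 43.969 hours.
n = log₂(1230/455) ≈ 1.4347; t = 1.4347 × 43.969 ≈ 63.083 hours.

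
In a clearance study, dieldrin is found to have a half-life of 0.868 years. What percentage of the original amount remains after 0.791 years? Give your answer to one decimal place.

n = 0.791/0.868 ≈ 0.91129 half-lives.
Fraction remaining = (1/2)^0.91129 ≈ 0.53171, i.e. 53.171%.

53.2%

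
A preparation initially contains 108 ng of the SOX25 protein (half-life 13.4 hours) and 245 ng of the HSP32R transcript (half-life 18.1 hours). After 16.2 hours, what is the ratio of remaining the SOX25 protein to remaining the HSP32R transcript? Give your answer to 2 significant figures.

0.35

SOX25 protein: 108 × (1/2)^(16.2/13.4) = 108 × (1/2)^1.209 ≈ 46.719 ng.
HSP32R transcript: 245 × (1/2)^(16.2/18.1) = 245 × (1/2)^0.89503 ≈ 131.75 ng.
Ratio ≈ 46.719 / 131.75 ≈ 0.35461.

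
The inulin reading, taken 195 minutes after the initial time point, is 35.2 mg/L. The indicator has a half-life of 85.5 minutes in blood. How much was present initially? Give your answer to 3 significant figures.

171 mg/L

Number of half-lives elapsed: n = 195/85.5 ≈ 2.2807.
A₀ = A × 2^n = 35.2 × 2^2.2807 = 35.2 × 4.8591 ≈ 171.04 mg/L.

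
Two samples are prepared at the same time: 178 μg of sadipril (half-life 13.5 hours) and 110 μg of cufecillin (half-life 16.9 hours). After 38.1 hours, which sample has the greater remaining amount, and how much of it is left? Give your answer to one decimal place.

sadipril: 178 × (1/2)^2.8222 ≈ 25.168 μg.
cufecillin: 110 × (1/2)^2.2544 ≈ 23.054 μg.
Sadipril has more remaining, at ≈ 25.168 μg.

sadipril, 25.2 μg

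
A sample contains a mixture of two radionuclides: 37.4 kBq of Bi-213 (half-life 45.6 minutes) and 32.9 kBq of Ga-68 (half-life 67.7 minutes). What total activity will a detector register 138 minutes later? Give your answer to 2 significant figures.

13 kBq

Bi-213: 37.4 × (1/2)^(138/45.6) = 37.4 × (1/2)^3.0263 ≈ 4.5905 kBq.
Ga-68: 32.9 × (1/2)^(138/67.7) = 32.9 × (1/2)^2.0384 ≈ 8.0089 kBq.
Total = 4.5905 + 8.0089 ≈ 12.599 kBq.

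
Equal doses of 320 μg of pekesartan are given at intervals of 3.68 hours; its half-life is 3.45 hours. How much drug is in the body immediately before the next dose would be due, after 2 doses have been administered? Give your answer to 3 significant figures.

226 μg

The 2 doses were given 7.36, 3.68 hours ago.
Total = 320·(1/2)^(7.36/3.45) + 320·(1/2)^(3.68/3.45)
      = 72.938 + 152.77 ≈ 225.71 μg.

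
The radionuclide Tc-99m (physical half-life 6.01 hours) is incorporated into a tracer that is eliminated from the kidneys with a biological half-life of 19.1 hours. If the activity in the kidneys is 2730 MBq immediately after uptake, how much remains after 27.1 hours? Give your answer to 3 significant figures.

44.8 MBq

1/t_eff = 1/t_phys + 1/t_biol = 1/6.01 + 1/19.1 = 0.21875 per hour.
t_eff = 6.01 × 19.1 / (6.01 + 19.1) ≈ 4.5715 hours.
Remaining = 2730 × (1/2)^(27.1/4.5715) = 2730 × (1/2)^5.928 ≈ 44.839 MBq.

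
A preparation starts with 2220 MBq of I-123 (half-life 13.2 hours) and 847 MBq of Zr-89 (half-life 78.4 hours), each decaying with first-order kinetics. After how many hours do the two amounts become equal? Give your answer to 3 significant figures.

22.1 hours

Set 2220·(1/2)^(t/13.2) = 847·(1/2)^(t/78.4).
Taking log₂: log₂(2220/847) = t·(1/13.2 − 1/78.4).
log₂(2.621) = 1.3901; 1/13.2 − 1/78.4 = 0.063002.
t = 1.3901 / 0.063002 ≈ 22.065 hours.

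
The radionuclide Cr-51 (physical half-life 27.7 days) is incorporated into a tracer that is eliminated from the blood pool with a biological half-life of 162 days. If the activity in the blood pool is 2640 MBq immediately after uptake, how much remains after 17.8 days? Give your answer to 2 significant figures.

1600 MBq

1/t_eff = 1/t_phys + 1/t_biol = 1/27.7 + 1/162 = 0.042274 per day.
t_eff = 27.7 × 162 / (27.7 + 162) ≈ 23.655 days.
Remaining = 2640 × (1/2)^(17.8/23.655) = 2640 × (1/2)^0.75248 ≈ 1567.1 MBq.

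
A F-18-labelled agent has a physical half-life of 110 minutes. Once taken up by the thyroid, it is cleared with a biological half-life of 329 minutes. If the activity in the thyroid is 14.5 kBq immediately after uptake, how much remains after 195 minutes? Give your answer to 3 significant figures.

1/t_eff = 1/t_phys + 1/t_biol = 1/110 + 1/329 = 0.01213 per minute.
t_eff = 110 × 329 / (110 + 329) ≈ 82.437 minutes.
Remaining = 14.5 × (1/2)^(195/82.437) = 14.5 × (1/2)^2.3654 ≈ 2.8139 kBq.

2.81 kBq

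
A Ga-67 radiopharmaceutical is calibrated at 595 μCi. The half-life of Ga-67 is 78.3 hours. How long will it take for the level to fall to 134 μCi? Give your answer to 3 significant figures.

Fraction remaining = 134/595 ≈ 0.22521.
n = log₂(595/134) = ln(4.4403)/ln 2 ≈ 2.1507 half-lives.
t = n × t½ = 2.1507 × 78.3 ≈ 168.4 hours.

168 hours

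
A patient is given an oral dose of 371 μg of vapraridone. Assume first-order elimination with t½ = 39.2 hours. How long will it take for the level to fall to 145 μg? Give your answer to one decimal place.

53.1 hours

Fraction remaining = 145/371 ≈ 0.39084.
n = log₂(371/145) = ln(2.5586)/ln 2 ≈ 1.3554 half-lives.
t = n × t½ = 1.3554 × 39.2 ≈ 53.13 hours.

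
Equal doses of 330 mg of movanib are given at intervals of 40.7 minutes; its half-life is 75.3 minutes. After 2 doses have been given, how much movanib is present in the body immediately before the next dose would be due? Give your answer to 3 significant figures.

383 mg

The 2 doses were given 81.4, 40.7 minutes ago.
Total = 330·(1/2)^(81.4/75.3) + 330·(1/2)^(40.7/75.3)
      = 155.99 + 226.89 ≈ 382.88 mg.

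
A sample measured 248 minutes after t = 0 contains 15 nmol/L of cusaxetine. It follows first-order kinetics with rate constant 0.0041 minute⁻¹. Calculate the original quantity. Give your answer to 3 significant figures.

41.5 nmol/L

t½ = ln 2 / k = 0.69315 / 0.0041 ≈ 169.06 minutes.
Number of half-lives elapsed: n = 248/169.06 ≈ 1.4669.
A₀ = A × 2^n = 15 × 2^1.4669 = 15 × 2.7643 ≈ 41.465 nmol/L.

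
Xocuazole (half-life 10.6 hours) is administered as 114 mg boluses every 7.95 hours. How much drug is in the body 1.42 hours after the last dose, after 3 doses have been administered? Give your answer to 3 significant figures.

202 mg

The 3 doses were given 17.32, 9.37, 1.42 hours ago.
Total = 114·(1/2)^(17.32/10.6) + 114·(1/2)^(9.37/10.6) + 114·(1/2)^(1.42/10.6)
      = 36.731 + 61.774 + 103.89 ≈ 202.4 mg.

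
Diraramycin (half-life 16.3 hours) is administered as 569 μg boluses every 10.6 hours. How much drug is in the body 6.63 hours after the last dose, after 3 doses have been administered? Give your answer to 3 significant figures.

The 3 doses were given 27.83, 17.23, 6.63 hours ago.
Total = 569·(1/2)^(27.83/16.3) + 569·(1/2)^(17.23/16.3) + 569·(1/2)^(6.63/16.3)
      = 174.24 + 273.47 + 429.21 ≈ 876.92 μg.

877 μg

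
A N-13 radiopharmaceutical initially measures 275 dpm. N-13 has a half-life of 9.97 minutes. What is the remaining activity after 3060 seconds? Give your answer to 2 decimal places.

7.93 dpm

Convert the elapsed time: 3060 seconds = 51 minutes.
Number of half-lives: n = 51/9.97 ≈ 5.1153.
Remaining = 275 × (1/2)^5.1153 = 275 × 0.028849 ≈ 7.9334 dpm.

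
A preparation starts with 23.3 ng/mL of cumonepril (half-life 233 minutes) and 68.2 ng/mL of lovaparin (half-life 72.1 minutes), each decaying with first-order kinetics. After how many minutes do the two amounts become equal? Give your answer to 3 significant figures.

Set 23.3·(1/2)^(t/233) = 68.2·(1/2)^(t/72.1).
Taking log₂: log₂(23.3/68.2) = t·(1/233 − 1/72.1).
log₂(0.34164) = -1.5494; 1/233 − 1/72.1 = -0.0095778.
t = -1.5494 / -0.0095778 ≈ 161.77 minutes.

162 minutes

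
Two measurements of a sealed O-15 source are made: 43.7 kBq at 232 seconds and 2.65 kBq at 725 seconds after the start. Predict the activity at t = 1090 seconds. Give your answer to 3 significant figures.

Over Δt = 725 − 232 = 493 seconds, the level fell by a factor of 43.7/2.65 ≈ 16.491.
n = log₂(16.491) ≈ 4.0436 half-lives, so t½ = 493/4.0436 ≈ 121.92 seconds.
From t = 725 to t = 1090: 2.65 × (1/2)^((1090−725)/121.92) ≈ 0.3327 kBq.

0.333 kBq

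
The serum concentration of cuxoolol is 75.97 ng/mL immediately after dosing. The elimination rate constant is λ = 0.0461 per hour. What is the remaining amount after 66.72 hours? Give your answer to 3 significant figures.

3.51 ng/mL

t½ = ln 2 / λ = 0.69315 / 0.0461 ≈ 15.036 hours.
Number of half-lives: n = 66.72/15.036 ≈ 4.4374.
Remaining = 75.97 × (1/2)^4.4374 = 75.97 × 0.046153 ≈ 3.5062 ng/mL.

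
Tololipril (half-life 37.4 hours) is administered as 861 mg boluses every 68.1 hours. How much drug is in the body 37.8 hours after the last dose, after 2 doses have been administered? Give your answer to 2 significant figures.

550 mg

The 2 doses were given 105.9, 37.8 hours ago.
Total = 861·(1/2)^(105.9/37.4) + 861·(1/2)^(37.8/37.4)
      = 120.95 + 427.32 ≈ 548.27 mg.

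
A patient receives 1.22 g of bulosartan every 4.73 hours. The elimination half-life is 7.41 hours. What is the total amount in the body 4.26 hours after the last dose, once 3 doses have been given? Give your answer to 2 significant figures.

1.7 g

The 3 doses were given 13.72, 8.99, 4.26 hours ago.
Total = 1.22·(1/2)^(13.72/7.41) + 1.22·(1/2)^(8.99/7.41) + 1.22·(1/2)^(4.26/7.41)
      = 0.33805 + 0.52619 + 0.81903 ≈ 1.6833 g.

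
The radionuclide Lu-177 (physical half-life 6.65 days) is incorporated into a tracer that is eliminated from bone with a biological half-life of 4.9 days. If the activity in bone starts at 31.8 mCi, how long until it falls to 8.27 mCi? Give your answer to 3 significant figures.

1/t_eff = 1/t_phys + 1/t_biol = 1/6.65 + 1/4.9 = 0.35446 per day.
t_eff = 6.65 × 4.9 / (6.65 + 4.9) ≈ 2.8212 days.
n = log₂(31.8/8.27) ≈ 1.9431; t = 1.9431 × 2.8212 ≈ 5.4818 days.

5.48 days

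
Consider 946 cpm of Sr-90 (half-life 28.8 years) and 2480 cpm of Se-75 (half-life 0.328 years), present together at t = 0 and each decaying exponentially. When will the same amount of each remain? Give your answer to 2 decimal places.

0.46 years

Set 946·(1/2)^(t/28.8) = 2480·(1/2)^(t/0.328).
Taking log₂: log₂(946/2480) = t·(1/28.8 − 1/0.328).
log₂(0.38145) = -1.3904; 1/28.8 − 1/0.328 = -3.0141.
t = -1.3904 / -3.0141 ≈ 0.46131 years.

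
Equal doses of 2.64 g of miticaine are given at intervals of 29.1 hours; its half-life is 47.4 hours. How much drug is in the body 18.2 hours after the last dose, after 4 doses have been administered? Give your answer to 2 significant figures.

4.8 g

The 4 doses were given 105.5, 76.4, 47.3, 18.2 hours ago.
Total = 2.64·(1/2)^(105.5/47.4) + 2.64·(1/2)^(76.4/47.4) + 2.64·(1/2)^(47.3/47.4) + 2.64·(1/2)^(18.2/47.4)
      = 0.5644 + 0.86377 + 1.3219 + 2.0231 ≈ 4.7732 g.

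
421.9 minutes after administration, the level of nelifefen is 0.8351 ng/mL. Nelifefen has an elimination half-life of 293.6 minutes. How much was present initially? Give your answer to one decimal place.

2.3 ng/mL

Number of half-lives elapsed: n = 421.9/293.6 ≈ 1.437.
A₀ = A × 2^n = 0.8351 × 2^1.437 = 0.8351 × 2.7076 ≈ 2.2611 ng/mL.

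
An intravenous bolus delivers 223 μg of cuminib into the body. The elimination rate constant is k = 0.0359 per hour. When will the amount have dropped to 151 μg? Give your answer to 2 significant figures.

t½ = ln 2 / k = 0.69315 / 0.0359 ≈ 19.308 hours.
Fraction remaining = 151/223 ≈ 0.67713.
n = log₂(223/151) = ln(1.4768)/ln 2 ≈ 0.5625 half-lives.
t = n × t½ = 0.5625 × 19.308 ≈ 10.86 hours.

11 hours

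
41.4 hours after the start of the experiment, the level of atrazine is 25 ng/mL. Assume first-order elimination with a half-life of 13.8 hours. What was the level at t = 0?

200 ng/mL

Number of half-lives elapsed: n = 41.4/13.8 ≈ 3.
A₀ = A × 2^n = 25 × 2^3 = 25 × 8 ≈ 200 ng/mL.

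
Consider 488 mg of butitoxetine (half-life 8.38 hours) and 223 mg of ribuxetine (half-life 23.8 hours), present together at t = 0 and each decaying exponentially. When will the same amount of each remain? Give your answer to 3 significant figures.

Set 488·(1/2)^(t/8.38) = 223·(1/2)^(t/23.8).
Taking log₂: log₂(488/223) = t·(1/8.38 − 1/23.8).
log₂(2.1883) = 1.1298; 1/8.38 − 1/23.8 = 0.077315.
t = 1.1298 / 0.077315 ≈ 14.613 hours.

14.6 hours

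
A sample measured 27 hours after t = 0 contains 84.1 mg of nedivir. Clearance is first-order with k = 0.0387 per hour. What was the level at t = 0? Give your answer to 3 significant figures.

239 mg

t½ = ln 2 / k = 0.69315 / 0.0387 ≈ 17.911 hours.
Number of half-lives elapsed: n = 27/17.911 ≈ 1.5075.
A₀ = A × 2^n = 84.1 × 2^1.5075 = 84.1 × 2.8431 ≈ 239.11 mg.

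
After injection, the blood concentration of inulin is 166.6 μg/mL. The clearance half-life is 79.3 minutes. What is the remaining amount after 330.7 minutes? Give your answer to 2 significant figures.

Number of half-lives: n = 330.7/79.3 ≈ 4.1702.
Remaining = 166.6 × (1/2)^4.1702 = 166.6 × 0.055543 ≈ 9.2535 μg/mL.

9.3 μg/mL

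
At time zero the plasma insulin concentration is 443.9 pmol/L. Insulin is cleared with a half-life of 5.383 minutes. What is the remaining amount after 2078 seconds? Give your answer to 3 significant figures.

5.13 pmol/L

Convert the elapsed time: 2078 seconds = 34.6333 minutes.
Number of half-lives: n = 34.6333/5.383 ≈ 6.4338.
Remaining = 443.9 × (1/2)^6.4338 = 443.9 × 0.011567 ≈ 5.1346 pmol/L.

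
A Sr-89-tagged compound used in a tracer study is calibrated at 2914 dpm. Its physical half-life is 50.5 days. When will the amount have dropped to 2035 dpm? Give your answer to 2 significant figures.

26 days

Fraction remaining = 2035/2914 ≈ 0.69835.
n = log₂(2914/2035) = ln(1.4319)/ln 2 ≈ 0.51797 half-lives.
t = n × t½ = 0.51797 × 50.5 ≈ 26.158 days.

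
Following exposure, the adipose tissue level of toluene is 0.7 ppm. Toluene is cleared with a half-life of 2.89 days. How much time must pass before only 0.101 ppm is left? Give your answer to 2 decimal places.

Fraction remaining = 0.101/0.7 ≈ 0.14429.
n = log₂(0.7/0.101) = ln(6.9307)/ln 2 ≈ 2.793 half-lives.
t = n × t½ = 2.793 × 2.89 ≈ 8.0718 days.

8.07 days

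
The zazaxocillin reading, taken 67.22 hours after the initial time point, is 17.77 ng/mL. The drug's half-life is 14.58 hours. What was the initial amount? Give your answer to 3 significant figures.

Number of half-lives elapsed: n = 67.22/14.58 ≈ 4.6104.
A₀ = A × 2^n = 17.77 × 2^4.6104 = 17.77 × 24.427 ≈ 434.07 ng/mL.

434 ng/mL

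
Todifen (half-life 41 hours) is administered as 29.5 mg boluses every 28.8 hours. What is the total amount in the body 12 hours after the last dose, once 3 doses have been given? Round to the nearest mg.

The 3 doses were given 69.6, 40.8, 12 hours ago.
Total = 29.5·(1/2)^(69.6/41) + 29.5·(1/2)^(40.8/41) + 29.5·(1/2)^(12/41)
      = 9.0951 + 14.8 + 24.083 ≈ 47.978 mg.

48 mg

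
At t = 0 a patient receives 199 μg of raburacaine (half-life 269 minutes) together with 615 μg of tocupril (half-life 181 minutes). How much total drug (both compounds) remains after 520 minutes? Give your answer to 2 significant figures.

140 μg

raburacaine: 199 × (1/2)^(520/269) = 199 × (1/2)^1.9331 ≈ 52.112 μg.
tocupril: 615 × (1/2)^(520/181) = 615 × (1/2)^2.8729 ≈ 83.953 μg.
Total = 52.112 + 83.953 ≈ 136.07 μg.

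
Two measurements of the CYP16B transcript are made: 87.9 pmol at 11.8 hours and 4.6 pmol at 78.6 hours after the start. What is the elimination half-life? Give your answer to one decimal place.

Over Δt = 78.6 − 11.8 = 66.8 hours, the level fell by a factor of 87.9/4.6 ≈ 19.109.
n = log₂(19.109) ≈ 4.2562 half-lives, so t½ = 66.8/4.2562 ≈ 15.695 hours.

15.7 hours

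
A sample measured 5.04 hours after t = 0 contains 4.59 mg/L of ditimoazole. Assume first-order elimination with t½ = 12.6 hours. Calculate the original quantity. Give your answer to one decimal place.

Number of half-lives elapsed: n = 5.04/12.6 ≈ 0.4.
A₀ = A × 2^n = 4.59 × 2^0.4 = 4.59 × 1.3195 ≈ 6.0565 mg/L.

6.1 mg/L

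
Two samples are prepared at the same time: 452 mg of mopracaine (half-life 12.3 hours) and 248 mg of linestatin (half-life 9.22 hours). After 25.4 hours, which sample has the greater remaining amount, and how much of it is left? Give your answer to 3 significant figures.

mopracaine, 108 mg

mopracaine: 452 × (1/2)^2.065 ≈ 108.02 mg.
linestatin: 248 × (1/2)^2.7549 ≈ 36.741 mg.
Mopracaine has more remaining, at ≈ 108.02 mg.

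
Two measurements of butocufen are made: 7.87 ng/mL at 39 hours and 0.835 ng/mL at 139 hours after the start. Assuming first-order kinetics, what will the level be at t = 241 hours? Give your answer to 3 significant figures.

0.0847 ng/mL

Over Δt = 139 − 39 = 100 hours, the level fell by a factor of 7.87/0.835 ≈ 9.4251.
n = log₂(9.4251) ≈ 3.2365 half-lives, so t½ = 100/3.2365 ≈ 30.897 hours.
From t = 139 to t = 241: 0.835 × (1/2)^((241−139)/30.897) ≈ 0.084706 ng/mL.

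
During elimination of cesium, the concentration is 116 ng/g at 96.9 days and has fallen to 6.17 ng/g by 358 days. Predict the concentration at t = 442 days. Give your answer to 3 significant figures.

Over Δt = 358 − 96.9 = 261.1 days, the level fell by a factor of 116/6.17 ≈ 18.801.
n = log₂(18.801) ≈ 4.2327 half-lives, so t½ = 261.1/4.2327 ≈ 61.686 days.
From t = 358 to t = 442: 6.17 × (1/2)^((442−358)/61.686) ≈ 2.4008 ng/g.

2.40 ng/g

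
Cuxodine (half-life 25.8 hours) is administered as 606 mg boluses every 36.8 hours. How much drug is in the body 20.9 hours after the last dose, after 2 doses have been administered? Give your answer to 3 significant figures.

The 2 doses were given 57.7, 20.9 hours ago.
Total = 606·(1/2)^(57.7/25.8) + 606·(1/2)^(20.9/25.8)
      = 128.6 + 345.63 ≈ 474.23 mg.

474 mg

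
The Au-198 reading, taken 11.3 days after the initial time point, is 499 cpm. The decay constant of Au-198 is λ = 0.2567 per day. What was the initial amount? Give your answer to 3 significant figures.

9080 cpm

t½ = ln 2 / λ = 0.69315 / 0.2567 ≈ 2.7002 days.
Number of half-lives elapsed: n = 11.3/2.7002 ≈ 4.1848.
A₀ = A × 2^n = 499 × 2^4.1848 = 499 × 18.187 ≈ 9075.3 cpm.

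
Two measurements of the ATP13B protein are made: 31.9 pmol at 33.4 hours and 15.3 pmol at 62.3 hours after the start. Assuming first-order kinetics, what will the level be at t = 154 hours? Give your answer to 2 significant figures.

1.5 pmol

Over Δt = 62.3 − 33.4 = 28.9 hours, the level fell by a factor of 31.9/15.3 ≈ 2.085.
n = log₂(2.085) ≈ 1.06 half-lives, so t½ = 28.9/1.06 ≈ 27.264 hours.
From t = 62.3 to t = 154: 15.3 × (1/2)^((154−62.3)/27.264) ≈ 1.4866 pmol.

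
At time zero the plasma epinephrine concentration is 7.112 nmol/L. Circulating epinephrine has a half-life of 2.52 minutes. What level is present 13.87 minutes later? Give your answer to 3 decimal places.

0.157 nmol/L

Number of half-lives: n = 13.87/2.52 ≈ 5.504.
Remaining = 7.112 × (1/2)^5.504 = 7.112 × 0.022036 ≈ 0.15672 nmol/L.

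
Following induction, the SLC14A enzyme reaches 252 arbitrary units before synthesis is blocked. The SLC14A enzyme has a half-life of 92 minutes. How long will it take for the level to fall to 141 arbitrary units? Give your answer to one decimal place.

77.1 minutes

Fraction remaining = 141/252 ≈ 0.55952.
n = log₂(252/141) = ln(1.7872)/ln 2 ≈ 0.83773 half-lives.
t = n × t½ = 0.83773 × 92 ≈ 77.071 minutes.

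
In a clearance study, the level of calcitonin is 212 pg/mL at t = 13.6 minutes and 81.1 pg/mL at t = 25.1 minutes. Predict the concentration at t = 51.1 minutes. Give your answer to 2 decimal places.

Over Δt = 25.1 − 13.6 = 11.5 minutes, the level fell by a factor of 212/81.1 ≈ 2.6141.
n = log₂(2.6141) ≈ 1.3863 half-lives, so t½ = 11.5/1.3863 ≈ 8.2955 minutes.
From t = 25.1 to t = 51.1: 81.1 × (1/2)^((51.1−25.1)/8.2955) ≈ 9.2369 pg/mL.

9.24 pg/mL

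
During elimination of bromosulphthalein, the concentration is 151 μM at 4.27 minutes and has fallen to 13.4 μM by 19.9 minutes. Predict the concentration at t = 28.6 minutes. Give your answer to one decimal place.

Over Δt = 19.9 − 4.27 = 15.63 minutes, the level fell by a factor of 151/13.4 ≈ 11.269.
n = log₂(11.269) ≈ 3.4942 half-lives, so t½ = 15.63/3.4942 ≈ 4.4731 minutes.
From t = 19.9 to t = 28.6: 13.4 × (1/2)^((28.6−19.9)/4.4731) ≈ 3.4802 μM.

3.5 μM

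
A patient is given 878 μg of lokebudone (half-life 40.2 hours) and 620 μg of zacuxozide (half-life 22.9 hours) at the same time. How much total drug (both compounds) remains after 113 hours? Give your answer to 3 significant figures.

145 μg

lokebudone: 878 × (1/2)^(113/40.2) = 878 × (1/2)^2.8109 ≈ 125.12 μg.
zacuxozide: 620 × (1/2)^(113/22.9) = 620 × (1/2)^4.9345 ≈ 20.275 μg.
Total = 125.12 + 20.275 ≈ 145.39 μg.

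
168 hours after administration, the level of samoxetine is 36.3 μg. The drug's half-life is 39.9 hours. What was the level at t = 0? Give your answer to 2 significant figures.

670 μg

Number of half-lives elapsed: n = 168/39.9 ≈ 4.2105.
A₀ = A × 2^n = 36.3 × 2^4.2105 = 36.3 × 18.514 ≈ 672.05 μg.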